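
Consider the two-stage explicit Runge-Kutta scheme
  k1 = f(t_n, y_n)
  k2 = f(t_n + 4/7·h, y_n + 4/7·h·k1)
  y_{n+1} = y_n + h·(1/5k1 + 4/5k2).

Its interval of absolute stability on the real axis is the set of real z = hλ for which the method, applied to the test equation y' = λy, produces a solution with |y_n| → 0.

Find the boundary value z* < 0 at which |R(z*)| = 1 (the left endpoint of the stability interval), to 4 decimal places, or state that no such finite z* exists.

Test eqn y'=λy, z=hλ:
  k1=λy_n ⇒ h·k1=z·y_n;  k2=λ(1+4/7z)y_n ⇒ h·k2=z(1+4/7z)y_n
  y_{n+1}/y_n = 1 + 1/5z + 4/5z(1+4/7z) = 1 + z + 16/35z²
  so R(z) = 1 + z + 16/35z².

Find x<0 with |R(x)|<1.
x=-1.1: |R|=0.4531
R=1: x+16/35x²=0 ⇒ x=−35/16=-2.1875; min R=1−1/(4·16/35)=0.4531>−1
Confirm numerically:
  x=-1.551: |R|=0.54870 <1
  x=-1.217: |R|=0.46007 <1
  x=-1.150: |R|=0.45457 <1
  x=-2.648: |R|=1.55744 >1
  x=-2.336: |R|=1.15858 >1
Interval (-2.1875, 0).

z* = -2.1875.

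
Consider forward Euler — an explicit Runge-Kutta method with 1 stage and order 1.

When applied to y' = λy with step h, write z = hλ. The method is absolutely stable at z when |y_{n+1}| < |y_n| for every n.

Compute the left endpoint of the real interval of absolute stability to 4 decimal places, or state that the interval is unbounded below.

z* = -2.0000.

Set f=λy, z=hλ:
  order 1, 1-stage ⇒ R(z)=1+z
  (e.g. R(-1.36)=-0.36000, |R|=0.36000)

Find x<0 with |R(x)|<1.
x=-1.36: |R|=0.3600
|R(-2.3)|=1.3000 |R(-1.61)|=0.6100 |R(-0.96)|=0.0400
Bisect:
  x_lo=-2.6294 |R|=1.6294  x_hi=-0.1720 |R|=0.8280
  mid=-1.40067 |R|=0.40067 →hi
  mid=-2.01502 |R|=1.01502 →lo
  mid=-1.70784 |R|=0.70784 →hi
  mid=-1.86143 |R|=0.86143 →hi
  mid=-1.93822 |R|=0.93822 →hi
  mid=-1.97662 |R|=0.97662 →hi
  mid=-1.99582 |R|=0.99582 →hi
  mid=-2.00542 |R|=1.00542 →lo
  mid=-2.00062 |R|=1.00062 →lo
  mid=-1.99822 |R|=0.99822 →hi
  ...
  [-2.00002,-1.99987] ⇒ x*=-2.0000
So |R|<1 on (-2.0000, 0).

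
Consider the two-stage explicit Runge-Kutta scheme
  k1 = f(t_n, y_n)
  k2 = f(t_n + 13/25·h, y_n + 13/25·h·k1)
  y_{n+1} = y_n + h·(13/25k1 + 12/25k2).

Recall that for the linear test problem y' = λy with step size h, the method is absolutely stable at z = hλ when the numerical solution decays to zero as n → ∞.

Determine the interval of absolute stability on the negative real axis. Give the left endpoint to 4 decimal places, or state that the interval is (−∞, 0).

z∈(-4.0064,0).

With y'=λy (z=hλ):
  k1=λy_n ⇒ h·k1=z·y_n;  k2=λ(1+13/25z)y_n ⇒ h·k2=z(1+13/25z)y_n
  y_{n+1}/y_n = 1 + 13/25z + 12/25z(1+13/25z) = 1 + z + 156/625z²
  so R(z) = 1 + z + 156/625z².

Boundary: |R(x)|=1, x<0.
x=-0.71: |R|=0.4158
R=1: x+156/625x²=0 ⇒ x=−625/156=-4.0064; min R=1−1/(4·156/625)=-0.0016>−1
Confirm numerically:
  x=-2.902: |R|=0.20003 <1
  x=-2.594: |R|=0.08552 <1
  x=-2.144: |R|=0.00335 <1
  x=-1.799: |R|=0.00881 <1
  x=-4.456: |R|=1.50004 >1
  x=-4.451: |R|=1.49393 >1
  x=-4.396: |R|=1.42747 >1
Stable set (-4.0064, 0).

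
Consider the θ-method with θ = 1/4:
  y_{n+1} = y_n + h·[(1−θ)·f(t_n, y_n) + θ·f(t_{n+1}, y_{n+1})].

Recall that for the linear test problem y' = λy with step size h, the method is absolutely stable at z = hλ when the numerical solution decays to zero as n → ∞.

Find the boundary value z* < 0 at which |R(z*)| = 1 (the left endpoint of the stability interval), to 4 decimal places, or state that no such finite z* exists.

Set f=λy, z=hλ:
  y_{n+1} = y_n + z·[3/4·y_n + 1/4·y_{n+1}] ⇒ (1 − 1/4z)y_{n+1} = (1 + 3/4z)y_n
  Hence R(z) = (1 + 3/4z)/(1 − 1/4z).

Boundary: |R(x)|=1, x<0.
x=-1.49: |R|=0.0856
R=−1: 1+3/4x = −1+1/4x ⇒ -1/2x=2 ⇒ x=2/(-1/2)=-4.0000
Confirm numerically:
  x=-3.706: |R|=0.92370 <1
  x=-3.362: |R|=0.82668 <1
  x=-1.841: |R|=0.26074 <1
  x=-4.597: |R|=1.13889 >1
  x=-4.489: |R|=1.11521 >1
  x=-4.246: |R|=1.05967 >1
So |R|<1 on (-4.0000, 0).

z* = -4.0000.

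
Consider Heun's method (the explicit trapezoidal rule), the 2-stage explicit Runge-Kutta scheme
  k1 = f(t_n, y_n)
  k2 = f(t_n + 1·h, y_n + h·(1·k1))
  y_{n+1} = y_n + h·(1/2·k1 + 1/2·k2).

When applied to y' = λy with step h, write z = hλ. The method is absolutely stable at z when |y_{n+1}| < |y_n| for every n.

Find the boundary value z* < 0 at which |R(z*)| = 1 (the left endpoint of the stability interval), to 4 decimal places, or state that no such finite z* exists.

With y'=λy (z=hλ):
  order 2, 2-stage ⇒ R(z)=1+z+z^2/2
  (e.g. R(-0.52)=0.61520, |R|=0.61520)

Boundary: |R(x)|=1, x<0.
x=-0.52: |R|=0.6152
|R(-1.85)|=0.8613 |R(-0.58)|=0.5882 |R(-0.55)|=0.6013
Bisect:
  x_lo=-2.5869 |R|=1.7591  x_hi=-0.3870 |R|=0.6879
  mid=-1.48692 |R|=0.61855 →hi
  mid=-2.03689 |R|=1.03758 →lo
  mid=-1.76191 |R|=0.79025 →hi
  mid=-1.89940 |R|=0.90446 →hi
  mid=-1.96815 |R|=0.96866 →hi
  mid=-2.00252 |R|=1.00252 →lo
  mid=-1.98534 |R|=0.98544 →hi
  ...
  [-2.00010,-1.99997] ⇒ x*=-2.0000
So |R|<1 on (-2.0000, 0).

left endpoint -2.0000.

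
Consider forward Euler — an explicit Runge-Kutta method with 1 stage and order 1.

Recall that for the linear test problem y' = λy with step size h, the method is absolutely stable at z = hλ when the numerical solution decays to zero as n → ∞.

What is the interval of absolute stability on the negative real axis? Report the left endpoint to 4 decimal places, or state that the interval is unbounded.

With y'=λy (z=hλ):
  order 1, 1-stage ⇒ R(z)=1+z
  (e.g. R(-0.33)=0.67000, |R|=0.67000)

Find x<0 with |R(x)|<1.
x=-0.33: |R|=0.6700
|R(-2.35)|=1.3500 |R(-2.28)|=1.2800 |R(-1.47)|=0.4700
Bisect:
  x_lo=-2.6321 |R|=1.6321  x_hi=-0.3685 |R|=0.6315
  mid=-1.50029 |R|=0.50029 →hi
  mid=-2.06617 |R|=1.06617 →lo
  mid=-1.78323 |R|=0.78323 →hi
  mid=-1.92470 |R|=0.92470 →hi
  mid=-1.99544 |R|=0.99544 →hi
  mid=-2.03080 |R|=1.03080 →lo
  mid=-2.01312 |R|=1.01312 →lo
  mid=-2.00428 |R|=1.00428 →lo
  ...
  [-2.00013,-1.99999] ⇒ x*=-2.0000
So |R|<1 on (-2.0000, 0).

(-2.0000, 0).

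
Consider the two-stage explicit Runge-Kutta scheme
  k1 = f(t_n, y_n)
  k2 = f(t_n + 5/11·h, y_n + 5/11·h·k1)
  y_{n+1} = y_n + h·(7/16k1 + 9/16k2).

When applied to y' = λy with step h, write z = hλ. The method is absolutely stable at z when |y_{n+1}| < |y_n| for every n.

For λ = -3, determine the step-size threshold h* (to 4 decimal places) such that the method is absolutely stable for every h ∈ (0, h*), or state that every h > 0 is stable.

On y'=λy, z=hλ:
  k1=λy_n ⇒ h·k1=z·y_n;  k2=λ(1+5/11z)y_n ⇒ h·k2=z(1+5/11z)y_n
  y_{n+1}/y_n = 1 + 7/16z + 9/16z(1+5/11z) = 1 + z + 45/176z²
  ⇒ R(z) = 1 + z + 45/176z².

Find x<0 with |R(x)|<1.
x=-0.7: |R|=0.4253
R=1: x+45/176x²=0 ⇒ x=−176/45=-3.9111; min R=1−1/(4·45/176)=0.0222>−1
Confirm numerically:
  x=-2.814: |R|=0.21064 <1
  x=-2.720: |R|=0.17164 <1
  x=-2.344: |R|=0.06080 <1
  x=-1.661: |R|=0.04441 <1
  x=-4.498: |R|=1.67496 >1
  x=-4.323: |R|=1.45527 >1
  x=-4.321: |R|=1.45285 >1
So |R|<1 on (-3.9111, 0).

(-3.9111,0); λ=-3 ⇒ h* = (176/45)/3 = 1.3037.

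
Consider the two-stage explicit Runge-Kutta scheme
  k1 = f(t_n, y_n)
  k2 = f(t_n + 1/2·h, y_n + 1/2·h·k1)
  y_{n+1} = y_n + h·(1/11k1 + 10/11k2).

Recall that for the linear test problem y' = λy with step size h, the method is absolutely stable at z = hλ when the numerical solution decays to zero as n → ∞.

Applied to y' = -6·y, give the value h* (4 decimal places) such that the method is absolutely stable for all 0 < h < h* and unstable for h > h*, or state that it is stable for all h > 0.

Set f=λy, z=hλ:
  k1=λy_n ⇒ h·k1=z·y_n;  k2=λ(1+1/2z)y_n ⇒ h·k2=z(1+1/2z)y_n
  y_{n+1}/y_n = 1 + 1/11z + 10/11z(1+1/2z) = 1 + z + 5/11z²
  Hence R(z) = 1 + z + 5/11z².

Boundary: |R(x)|=1, x<0.
x=-0.43: |R|=0.6540
R=1: x+5/11x²=0 ⇒ x=−11/5=-2.2000; min R=1−1/(4·5/11)=0.4500>−1
Confirm numerically:
  x=-1.784: |R|=0.66266 <1
  x=-1.531: |R|=0.53444 <1
  x=-0.988: |R|=0.45570 <1
  x=-2.740: |R|=1.67255 >1
  x=-2.556: |R|=1.41361 >1
So |R|<1 on (-2.2000, 0).

(-2.2000,0); λ=-6 ⇒ h* = (11/5)/6 = 0.3667.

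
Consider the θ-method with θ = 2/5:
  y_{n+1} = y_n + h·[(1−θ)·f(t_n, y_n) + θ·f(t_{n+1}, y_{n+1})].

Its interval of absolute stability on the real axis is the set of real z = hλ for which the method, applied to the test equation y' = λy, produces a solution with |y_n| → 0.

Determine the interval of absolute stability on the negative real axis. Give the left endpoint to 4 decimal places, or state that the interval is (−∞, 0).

z∈(-10.0000,0).

With y'=λy (z=hλ):
  y_{n+1} = y_n + z·[3/5·y_n + 2/5·y_{n+1}] ⇒ (1 − 2/5z)y_{n+1} = (1 + 3/5z)y_n
  Hence R(z) = (1 + 3/5z)/(1 − 2/5z).

Boundary: |R(x)|=1, x<0.
x=-0.63: |R|=0.4968
R=−1: 1+3/5x = −1+2/5x ⇒ -1/5x=2 ⇒ x=2/(-1/5)=-10.0000
Confirm numerically:
  x=-8.644: |R|=0.93916 <1
  x=-6.651: |R|=0.81701 <1
  x=-4.933: |R|=0.65916 <1
  x=-4.537: |R|=0.61184 <1
  x=-10.186: |R|=1.00733 >1
  x=-10.048: |R|=1.00191 >1
Stable set (-10.0000, 0).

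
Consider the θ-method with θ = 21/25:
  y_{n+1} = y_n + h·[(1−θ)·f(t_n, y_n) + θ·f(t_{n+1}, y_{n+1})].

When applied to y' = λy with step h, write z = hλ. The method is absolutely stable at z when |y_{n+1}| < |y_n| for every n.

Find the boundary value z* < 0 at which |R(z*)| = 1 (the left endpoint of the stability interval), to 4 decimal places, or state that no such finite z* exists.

unbounded; (−∞, 0).

On y'=λy, z=hλ:
  y_{n+1} = y_n + z·[4/25·y_n + 21/25·y_{n+1}] ⇒ (1 − 21/25z)y_{n+1} = (1 + 4/25z)y_n
  ⇒ R(z) = (1 + 4/25z)/(1 − 21/25z).

Boundary: |R(x)|=1, x<0.
x=-1.64: |R|=0.3102
x=-2: |R|=0.2537
x=-10: |R|=0.0638
x=-100: |R|=0.1765
θ=21/25≥1/2 ⇒ |1+4/25x|<|1−21/25x| ∀x<0 ⇒ unbounded interval.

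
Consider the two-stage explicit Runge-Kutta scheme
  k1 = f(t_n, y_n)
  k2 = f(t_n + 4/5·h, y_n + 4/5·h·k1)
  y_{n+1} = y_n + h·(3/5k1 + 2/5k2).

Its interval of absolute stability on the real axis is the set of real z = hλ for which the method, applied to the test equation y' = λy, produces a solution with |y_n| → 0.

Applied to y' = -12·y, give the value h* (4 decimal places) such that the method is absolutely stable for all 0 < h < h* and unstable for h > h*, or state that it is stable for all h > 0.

On y'=λy, z=hλ:
  k1=λy_n ⇒ h·k1=z·y_n;  k2=λ(1+4/5z)y_n ⇒ h·k2=z(1+4/5z)y_n
  y_{n+1}/y_n = 1 + 3/5z + 2/5z(1+4/5z) = 1 + z + 8/25z²
  ⇒ R(z) = 1 + z + 8/25z².

Solve |R(x)|<1 on ℝ⁻.
x=-1.32: |R|=0.2376
R=1: x+8/25x²=0 ⇒ x=−25/8=-3.1250; min R=1−1/(4·8/25)=0.2188>−1
Confirm numerically:
  x=-2.976: |R|=0.85810 <1
  x=-2.372: |R|=0.42844 <1
  x=-1.584: |R|=0.21890 <1
  x=-1.469: |R|=0.22155 <1
  x=-3.527: |R|=1.45371 >1
  x=-3.217: |R|=1.09471 >1
So |R|<1 on (-3.1250, 0).

(-3.1250,0); λ=-12 ⇒ h* = (25/8)/12 = 0.2604.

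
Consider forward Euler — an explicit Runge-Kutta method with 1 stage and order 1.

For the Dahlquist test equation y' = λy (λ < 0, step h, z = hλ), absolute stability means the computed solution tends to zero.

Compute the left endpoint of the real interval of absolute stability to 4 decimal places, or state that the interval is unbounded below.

z* = -2.0000.

Set f=λy, z=hλ:
  order 1, 1-stage ⇒ R(z)=1+z
  (e.g. R(-0.79)=0.21000, |R|=0.21000)

Find x<0 with |R(x)|<1.
x=-0.79: |R|=0.2100
|R(-1.98)|=0.9800 |R(-1.39)|=0.3900 |R(-0.56)|=0.4400
Bisect:
  x_lo=-2.6029 |R|=1.6029  x_hi=-0.3348 |R|=0.6652
  mid=-1.46885 |R|=0.46885 →hi
  mid=-2.03586 |R|=1.03586 →lo
  mid=-1.75235 |R|=0.75235 →hi
  mid=-1.89411 |R|=0.89411 →hi
  mid=-1.96498 |R|=0.96498 →hi
  mid=-2.00042 |R|=1.00042 →lo
  mid=-1.98270 |R|=0.98270 →hi
  mid=-1.99156 |R|=0.99156 →hi
  mid=-1.99599 |R|=0.99599 →hi
  mid=-1.99821 |R|=0.99821 →hi
  ...
  [-2.00001,-1.99987] ⇒ x*=-2.0000
Interval (-2.0000, 0).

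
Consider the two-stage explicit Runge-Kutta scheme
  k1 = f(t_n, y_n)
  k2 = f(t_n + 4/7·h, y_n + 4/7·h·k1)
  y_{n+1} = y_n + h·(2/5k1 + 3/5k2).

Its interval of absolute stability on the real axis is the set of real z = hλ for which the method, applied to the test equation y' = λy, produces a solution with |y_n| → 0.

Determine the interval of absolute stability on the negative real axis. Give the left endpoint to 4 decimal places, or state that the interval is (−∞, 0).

z∈(-2.9167,0).

Set f=λy, z=hλ:
  k1=λy_n ⇒ h·k1=z·y_n;  k2=λ(1+4/7z)y_n ⇒ h·k2=z(1+4/7z)y_n
  y_{n+1}/y_n = 1 + 2/5z + 3/5z(1+4/7z) = 1 + z + 12/35z²
  ⇒ R(z) = 1 + z + 12/35z².

Solve |R(x)|<1 on ℝ⁻.
x=-0.82: |R|=0.4105
R=1: x+12/35x²=0 ⇒ x=−35/12=-2.9167; min R=1−1/(4·12/35)=0.2708>−1
Confirm numerically:
  x=-2.049: |R|=0.39045 <1
  x=-1.678: |R|=0.28738 <1
  x=-1.178: |R|=0.29778 <1
  x=-3.419: |R|=1.58885 >1
  x=-3.008: |R|=1.09419 >1
So |R|<1 on (-2.9167, 0).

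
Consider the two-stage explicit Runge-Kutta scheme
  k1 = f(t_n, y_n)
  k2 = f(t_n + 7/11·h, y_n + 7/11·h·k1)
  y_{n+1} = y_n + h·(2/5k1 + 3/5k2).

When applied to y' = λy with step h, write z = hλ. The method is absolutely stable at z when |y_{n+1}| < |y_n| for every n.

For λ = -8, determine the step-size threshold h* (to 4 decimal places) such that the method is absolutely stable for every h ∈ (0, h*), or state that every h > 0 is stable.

Test eqn y'=λy, z=hλ:
  k1=λy_n ⇒ h·k1=z·y_n;  k2=λ(1+7/11z)y_n ⇒ h·k2=z(1+7/11z)y_n
  y_{n+1}/y_n = 1 + 2/5z + 3/5z(1+7/11z) = 1 + z + 21/55z²
  Hence R(z) = 1 + z + 21/55z².

Solve |R(x)|<1 on ℝ⁻.
x=-1.12: |R|=0.3590
R=1: x+21/55x²=0 ⇒ x=−55/21=-2.6190; min R=1−1/(4·21/55)=0.3452>−1
Confirm numerically:
  x=-2.134: |R|=0.60478 <1
  x=-1.854: |R|=0.45843 <1
  x=-1.351: |R|=0.34589 <1
  x=-2.927: |R|=1.34416 >1
  x=-2.665: |R|=1.04676 >1
  x=-2.643: |R|=1.02417 >1
Interval (-2.6190, 0).

(-2.6190,0); λ=-8 ⇒ h* = (55/21)/8 = 0.3274.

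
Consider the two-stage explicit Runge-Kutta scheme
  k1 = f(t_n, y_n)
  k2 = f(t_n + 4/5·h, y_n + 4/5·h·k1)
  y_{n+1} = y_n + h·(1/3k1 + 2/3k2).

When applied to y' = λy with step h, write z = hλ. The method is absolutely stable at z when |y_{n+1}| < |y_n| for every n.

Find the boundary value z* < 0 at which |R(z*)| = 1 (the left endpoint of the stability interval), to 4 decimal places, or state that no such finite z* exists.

left endpoint -1.8750.

Test eqn y'=λy, z=hλ:
  k1=λy_n ⇒ h·k1=z·y_n;  k2=λ(1+4/5z)y_n ⇒ h·k2=z(1+4/5z)y_n
  y_{n+1}/y_n = 1 + 1/3z + 2/3z(1+4/5z) = 1 + z + 8/15z²
  ⇒ R(z) = 1 + z + 8/15z².

Solve |R(x)|<1 on ℝ⁻.
x=-0.66: |R|=0.5723
R=1: x+8/15x²=0 ⇒ x=−15/8=-1.8750; min R=1−1/(4·8/15)=0.5312>−1
Confirm numerically:
  x=-1.850: |R|=0.97533 <1
  x=-1.776: |R|=0.90623 <1
  x=-1.642: |R|=0.79595 <1
  x=-1.355: |R|=0.62421 <1
  x=-2.344: |R|=1.58631 >1
  x=-2.056: |R|=1.19847 >1
  x=-1.981: |R|=1.11199 >1
So |R|<1 on (-1.8750, 0).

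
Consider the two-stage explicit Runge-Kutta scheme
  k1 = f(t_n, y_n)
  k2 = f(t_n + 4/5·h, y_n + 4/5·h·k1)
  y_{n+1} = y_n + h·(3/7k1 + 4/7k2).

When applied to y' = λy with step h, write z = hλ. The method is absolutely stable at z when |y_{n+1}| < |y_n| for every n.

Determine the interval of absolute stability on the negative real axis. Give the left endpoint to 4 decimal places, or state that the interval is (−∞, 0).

z∈(-2.1875,0).

With y'=λy (z=hλ):
  k1=λy_n ⇒ h·k1=z·y_n;  k2=λ(1+4/5z)y_n ⇒ h·k2=z(1+4/5z)y_n
  y_{n+1}/y_n = 1 + 3/7z + 4/7z(1+4/5z) = 1 + z + 16/35z²
  R(z) = 1 + z + 16/35z².

Find x<0 with |R(x)|<1.
x=-1.4: |R|=0.4960
R=1: x+16/35x²=0 ⇒ x=−35/16=-2.1875; min R=1−1/(4·16/35)=0.4531>−1
Confirm numerically:
  x=-2.070: |R|=0.88881 <1
  x=-1.331: |R|=0.47886 <1
  x=-0.938: |R|=0.46421 <1
  x=-2.784: |R|=1.75916 >1
  x=-2.770: |R|=1.73761 >1
  x=-2.606: |R|=1.49857 >1
Interval (-2.1875, 0).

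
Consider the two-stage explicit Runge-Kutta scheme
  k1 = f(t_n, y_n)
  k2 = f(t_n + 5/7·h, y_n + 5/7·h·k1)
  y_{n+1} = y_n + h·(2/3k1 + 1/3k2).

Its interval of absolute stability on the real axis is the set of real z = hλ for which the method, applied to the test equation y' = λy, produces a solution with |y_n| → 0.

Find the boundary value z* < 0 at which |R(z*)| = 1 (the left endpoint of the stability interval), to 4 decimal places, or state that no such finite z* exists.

On y'=λy, z=hλ:
  k1=λy_n ⇒ h·k1=z·y_n;  k2=λ(1+5/7z)y_n ⇒ h·k2=z(1+5/7z)y_n
  y_{n+1}/y_n = 1 + 2/3z + 1/3z(1+5/7z) = 1 + z + 5/21z²
  ⇒ R(z) = 1 + z + 5/21z².

Find x<0 with |R(x)|<1.
x=-0.63: |R|=0.4645
R=1: x+5/21x²=0 ⇒ x=−21/5=-4.2000; min R=1−1/(4·5/21)=-0.0500>−1
Confirm numerically:
  x=-4.036: |R|=0.84240 <1
  x=-3.841: |R|=0.67169 <1
  x=-2.531: |R|=0.00577 <1
  x=-2.522: |R|=0.00760 <1
  x=-4.505: |R|=1.32715 >1
  x=-4.492: |R|=1.31230 >1
  x=-4.355: |R|=1.16072 >1
Stable set (-4.2000, 0).

left endpoint -4.2000.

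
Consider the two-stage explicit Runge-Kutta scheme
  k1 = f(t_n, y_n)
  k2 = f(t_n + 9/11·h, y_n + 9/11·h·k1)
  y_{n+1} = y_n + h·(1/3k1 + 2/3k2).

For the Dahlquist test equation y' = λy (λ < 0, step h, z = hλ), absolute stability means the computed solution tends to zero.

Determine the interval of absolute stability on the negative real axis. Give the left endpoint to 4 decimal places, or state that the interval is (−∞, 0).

Set f=λy, z=hλ:
  k1=λy_n ⇒ h·k1=z·y_n;  k2=λ(1+9/11z)y_n ⇒ h·k2=z(1+9/11z)y_n
  y_{n+1}/y_n = 1 + 1/3z + 2/3z(1+9/11z) = 1 + z + 6/11z²
  Hence R(z) = 1 + z + 6/11z².

Boundary: |R(x)|=1, x<0.
x=-0.94: |R|=0.5420
R=1: x+6/11x²=0 ⇒ x=−11/6=-1.8333; min R=1−1/(4·6/11)=0.5417>−1
Confirm numerically:
  x=-1.801: |R|=0.96824 <1
  x=-1.792: |R|=0.95960 <1
  x=-1.670: |R|=0.85122 <1
  x=-0.741: |R|=0.55850 <1
  x=-2.195: |R|=1.43301 >1
  x=-2.028: |R|=1.21534 >1
  x=-1.921: |R|=1.09186 >1
Interval (-1.8333, 0).

(-1.8333, 0).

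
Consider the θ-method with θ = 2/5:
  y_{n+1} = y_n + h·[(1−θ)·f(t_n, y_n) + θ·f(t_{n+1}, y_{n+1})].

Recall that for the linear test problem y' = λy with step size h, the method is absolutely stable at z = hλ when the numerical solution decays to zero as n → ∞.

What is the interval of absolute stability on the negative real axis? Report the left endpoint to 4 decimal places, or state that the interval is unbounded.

With y'=λy (z=hλ):
  y_{n+1} = y_n + z·[3/5·y_n + 2/5·y_{n+1}] ⇒ (1 − 2/5z)y_{n+1} = (1 + 3/5z)y_n
  R(z) = (1 + 3/5z)/(1 − 2/5z).

Find x<0 with |R(x)|<1.
x=-1.64: |R|=0.0097
R=−1: 1+3/5x = −1+2/5x ⇒ -1/5x=2 ⇒ x=2/(-1/5)=-10.0000
Confirm numerically:
  x=-9.313: |R|=0.97092 <1
  x=-7.716: |R|=0.88821 <1
  x=-5.473: |R|=0.71610 <1
  x=-10.501: |R|=1.01927 >1
  x=-10.455: |R|=1.01756 >1
So |R|<1 on (-10.0000, 0).

z∈(-10.0000,0).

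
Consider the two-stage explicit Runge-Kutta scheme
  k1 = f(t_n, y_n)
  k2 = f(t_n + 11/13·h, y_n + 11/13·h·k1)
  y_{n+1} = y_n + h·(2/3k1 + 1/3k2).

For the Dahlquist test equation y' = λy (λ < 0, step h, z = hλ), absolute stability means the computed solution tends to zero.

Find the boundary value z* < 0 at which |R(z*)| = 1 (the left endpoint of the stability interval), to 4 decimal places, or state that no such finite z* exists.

z* = -3.5455.

Set f=λy, z=hλ:
  k1=λy_n ⇒ h·k1=z·y_n;  k2=λ(1+11/13z)y_n ⇒ h·k2=z(1+11/13z)y_n
  y_{n+1}/y_n = 1 + 2/3z + 1/3z(1+11/13z) = 1 + z + 11/39z²
  ⇒ R(z) = 1 + z + 11/39z².

Need |R(x)|<1, x<0.
x=-1.36: |R|=0.1617
R=1: x+11/39x²=0 ⇒ x=−39/11=-3.5455; min R=1−1/(4·11/39)=0.1136>−1
Confirm numerically:
  x=-3.497: |R|=0.95221 <1
  x=-1.606: |R|=0.12148 <1
  x=-1.581: |R|=0.12400 <1
  x=-1.552: |R|=0.12738 <1
  x=-4.038: |R|=1.56097 >1
  x=-3.958: |R|=1.46055 >1
  x=-3.682: |R|=1.14180 >1
Interval (-3.5455, 0).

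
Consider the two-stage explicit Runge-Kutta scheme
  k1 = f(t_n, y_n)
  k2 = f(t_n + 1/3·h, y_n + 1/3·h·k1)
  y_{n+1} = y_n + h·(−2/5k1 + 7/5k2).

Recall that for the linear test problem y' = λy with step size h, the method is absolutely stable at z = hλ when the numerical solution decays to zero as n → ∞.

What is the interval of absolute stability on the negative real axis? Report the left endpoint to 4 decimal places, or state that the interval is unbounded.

Set f=λy, z=hλ:
  k1=λy_n ⇒ h·k1=z·y_n;  k2=λ(1+1/3z)y_n ⇒ h·k2=z(1+1/3z)y_n
  y_{n+1}/y_n = 1 − 2/5z + 7/5z(1+1/3z) = 1 + z + 7/15z²
  so R(z) = 1 + z + 7/15z².

Solve |R(x)|<1 on ℝ⁻.
x=-1.22: |R|=0.4746
R=1: x+7/15x²=0 ⇒ x=−15/7=-2.1429; min R=1−1/(4·7/15)=0.4643>−1
Confirm numerically:
  x=-1.658: |R|=0.62485 <1
  x=-1.405: |R|=0.51621 <1
  x=-1.186: |R|=0.47041 <1
  x=-2.451: |R|=1.35245 >1
  x=-2.305: |R|=1.17441 >1
So |R|<1 on (-2.1429, 0).

z∈(-2.1429,0).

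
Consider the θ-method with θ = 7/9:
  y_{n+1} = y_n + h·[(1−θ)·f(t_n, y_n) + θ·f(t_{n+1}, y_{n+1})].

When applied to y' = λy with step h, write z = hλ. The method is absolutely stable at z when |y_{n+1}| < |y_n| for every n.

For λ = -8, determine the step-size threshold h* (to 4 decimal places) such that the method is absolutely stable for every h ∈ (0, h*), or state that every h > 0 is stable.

With y'=λy (z=hλ):
  y_{n+1} = y_n + z·[2/9·y_n + 7/9·y_{n+1}] ⇒ (1 − 7/9z)y_{n+1} = (1 + 2/9z)y_n
  so R(z) = (1 + 2/9z)/(1 − 7/9z).

Find x<0 with |R(x)|<1.
x=-1.73: |R|=0.2624
x=-2: |R|=0.2174
x=-10: |R|=0.1392
x=-100: |R|=0.2694
θ=7/9≥1/2 ⇒ |1+2/9x|<|1−7/9x| ∀x<0 ⇒ interval (−∞,0).

unbounded; (−∞, 0). Any h>0 works for λ=-8.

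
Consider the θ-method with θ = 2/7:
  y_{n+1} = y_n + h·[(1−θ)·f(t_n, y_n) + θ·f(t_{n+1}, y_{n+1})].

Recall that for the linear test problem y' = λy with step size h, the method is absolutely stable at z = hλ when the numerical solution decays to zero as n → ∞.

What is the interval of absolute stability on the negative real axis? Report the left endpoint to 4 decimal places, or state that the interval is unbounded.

(-4.6667, 0).

On y'=λy, z=hλ:
  y_{n+1} = y_n + z·[5/7·y_n + 2/7·y_{n+1}] ⇒ (1 − 2/7z)y_{n+1} = (1 + 5/7z)y_n
  Hence R(z) = (1 + 5/7z)/(1 − 2/7z).

Find x<0 with |R(x)|<1.
x=-0.82: |R|=0.3356
R=−1: 1+5/7x = −1+2/7x ⇒ -3/7x=2 ⇒ x=2/(-3/7)=-4.6667
Confirm numerically:
  x=-3.950: |R|=0.85570 <1
  x=-3.945: |R|=0.85460 <1
  x=-3.430: |R|=0.73232 <1
  x=-4.783: |R|=1.02107 >1
  x=-4.766: |R|=1.01803 >1
Stable set (-4.6667, 0).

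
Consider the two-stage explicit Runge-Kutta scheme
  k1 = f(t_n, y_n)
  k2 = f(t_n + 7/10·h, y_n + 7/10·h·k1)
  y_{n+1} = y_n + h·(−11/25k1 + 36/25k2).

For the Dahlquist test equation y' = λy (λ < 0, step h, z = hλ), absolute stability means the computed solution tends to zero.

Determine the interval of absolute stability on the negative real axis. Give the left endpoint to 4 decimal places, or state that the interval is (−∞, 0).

Test eqn y'=λy, z=hλ:
  k1=λy_n ⇒ h·k1=z·y_n;  k2=λ(1+7/10z)y_n ⇒ h·k2=z(1+7/10z)y_n
  y_{n+1}/y_n = 1 − 11/25z + 36/25z(1+7/10z) = 1 + z + 126/125z²
  ⇒ R(z) = 1 + z + 126/125z².

Need |R(x)|<1, x<0.
x=-1.04: |R|=1.0503
R=1: x+126/125x²=0 ⇒ x=−125/126=-0.9921; min R=1−1/(4·126/125)=0.7520>−1
Confirm numerically:
  x=-0.775: |R|=0.83043 <1
  x=-0.658: |R|=0.77843 <1
  x=-0.487: |R|=0.75207 <1
  x=-1.343: |R|=1.47508 >1
  x=-1.303: |R|=1.40839 >1
  x=-1.099: |R|=1.11846 >1
So |R|<1 on (-0.9921, 0).

(-0.9921, 0).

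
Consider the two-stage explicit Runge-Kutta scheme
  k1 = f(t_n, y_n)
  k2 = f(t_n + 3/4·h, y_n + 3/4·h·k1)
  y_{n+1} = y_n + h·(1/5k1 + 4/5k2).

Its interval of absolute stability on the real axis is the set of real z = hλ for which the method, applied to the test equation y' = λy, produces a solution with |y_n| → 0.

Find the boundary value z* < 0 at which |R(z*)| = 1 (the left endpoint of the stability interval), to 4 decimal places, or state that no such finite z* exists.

left endpoint -1.6667.

Test eqn y'=λy, z=hλ:
  k1=λy_n ⇒ h·k1=z·y_n;  k2=λ(1+3/4z)y_n ⇒ h·k2=z(1+3/4z)y_n
  y_{n+1}/y_n = 1 + 1/5z + 4/5z(1+3/4z) = 1 + z + 3/5z²
  Hence R(z) = 1 + z + 3/5z².

Find x<0 with |R(x)|<1.
x=-1.24: |R|=0.6826
R=1: x+3/5x²=0 ⇒ x=−5/3=-1.6667; min R=1−1/(4·3/5)=0.5833>−1
Confirm numerically:
  x=-1.175: |R|=0.65337 <1
  x=-0.822: |R|=0.58341 <1
  x=-0.688: |R|=0.59601 <1
  x=-0.680: |R|=0.59744 <1
  x=-2.106: |R|=1.55514 >1
  x=-2.032: |R|=1.44541 >1
  x=-1.928: |R|=1.30231 >1
Interval (-1.6667, 0).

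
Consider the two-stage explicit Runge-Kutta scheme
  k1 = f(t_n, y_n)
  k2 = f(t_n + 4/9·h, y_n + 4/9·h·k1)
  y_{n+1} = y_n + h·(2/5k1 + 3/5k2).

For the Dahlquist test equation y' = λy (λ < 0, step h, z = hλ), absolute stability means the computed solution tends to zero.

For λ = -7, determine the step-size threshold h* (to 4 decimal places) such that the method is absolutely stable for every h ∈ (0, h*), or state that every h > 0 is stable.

On y'=λy, z=hλ:
  k1=λy_n ⇒ h·k1=z·y_n;  k2=λ(1+4/9z)y_n ⇒ h·k2=z(1+4/9z)y_n
  y_{n+1}/y_n = 1 + 2/5z + 3/5z(1+4/9z) = 1 + z + 4/15z²
  R(z) = 1 + z + 4/15z².

Find x<0 with |R(x)|<1.
x=-0.69: |R|=0.4370
R=1: x+4/15x²=0 ⇒ x=−15/4=-3.7500; min R=1−1/(4·4/15)=0.0625>−1
Confirm numerically:
  x=-3.120: |R|=0.47584 <1
  x=-2.587: |R|=0.19769 <1
  x=-2.134: |R|=0.08039 <1
  x=-4.320: |R|=1.65664 >1
  x=-4.161: |R|=1.45605 >1
  x=-3.828: |R|=1.07962 >1
So |R|<1 on (-3.7500, 0).

(-3.7500,0); λ=-7 ⇒ h* = (15/4)/7 = 0.5357.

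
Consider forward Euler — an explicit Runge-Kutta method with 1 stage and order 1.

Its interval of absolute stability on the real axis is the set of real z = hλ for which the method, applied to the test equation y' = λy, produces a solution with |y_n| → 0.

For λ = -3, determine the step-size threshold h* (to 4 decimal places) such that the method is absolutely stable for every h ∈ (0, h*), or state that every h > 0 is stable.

(-2.0000,0); λ=-3 ⇒ h* = 0.6667.

With y'=λy (z=hλ):
  order 1, 1-stage ⇒ R(z)=1+z
  (e.g. R(-1.11)=-0.11000, |R|=0.11000)

Boundary: |R(x)|=1, x<0.
x=-1.11: |R|=0.1100
|R(-1.71)|=0.7100 |R(-1.7)|=0.7000 |R(-1.23)|=0.2300
Bisect:
  x_lo=-2.6762 |R|=1.6762  x_hi=-0.1770 |R|=0.8230
  mid=-1.42660 |R|=0.42660 →hi
  mid=-2.05141 |R|=1.05141 →lo
  mid=-1.73901 |R|=0.73901 →hi
  mid=-1.89521 |R|=0.89521 →hi
  mid=-1.97331 |R|=0.97331 →hi
  mid=-2.01236 |R|=1.01236 →lo
  mid=-1.99283 |R|=0.99283 →hi
  mid=-2.00260 |R|=1.00260 →lo
  mid=-1.99771 |R|=0.99771 →hi
  ...
  [-2.00000,-1.99985] ⇒ x*=-2.0000
So |R|<1 on (-2.0000, 0).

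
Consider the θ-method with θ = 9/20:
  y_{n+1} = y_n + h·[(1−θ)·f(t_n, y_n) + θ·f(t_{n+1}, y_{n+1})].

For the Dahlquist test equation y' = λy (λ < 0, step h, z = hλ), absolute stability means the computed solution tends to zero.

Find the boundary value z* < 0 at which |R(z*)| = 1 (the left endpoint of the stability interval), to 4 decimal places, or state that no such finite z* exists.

z* = -20.0000.

On y'=λy, z=hλ:
  y_{n+1} = y_n + z·[11/20·y_n + 9/20·y_{n+1}] ⇒ (1 − 9/20z)y_{n+1} = (1 + 11/20z)y_n
  ⇒ R(z) = (1 + 11/20z)/(1 − 9/20z).

Boundary: |R(x)|=1, x<0.
x=-1.43: |R|=0.1299
R=−1: 1+11/20x = −1+9/20x ⇒ -1/10x=2 ⇒ x=2/(-1/10)=-20.0000
Confirm numerically:
  x=-14.190: |R|=0.92133 <1
  x=-12.569: |R|=0.88836 <1
  x=-11.180: |R|=0.85376 <1
  x=-20.548: |R|=1.00535 >1
  x=-20.202: |R|=1.00200 >1
Stable set (-20.0000, 0).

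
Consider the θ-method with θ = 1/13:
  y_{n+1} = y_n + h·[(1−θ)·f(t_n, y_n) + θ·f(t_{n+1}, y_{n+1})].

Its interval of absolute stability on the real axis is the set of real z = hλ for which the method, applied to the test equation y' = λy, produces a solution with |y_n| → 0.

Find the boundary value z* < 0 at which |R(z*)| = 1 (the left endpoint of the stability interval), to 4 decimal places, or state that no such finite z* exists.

Test eqn y'=λy, z=hλ:
  y_{n+1} = y_n + z·[12/13·y_n + 1/13·y_{n+1}] ⇒ (1 − 1/13z)y_{n+1} = (1 + 12/13z)y_n
  Hence R(z) = (1 + 12/13z)/(1 − 1/13z).

Solve |R(x)|<1 on ℝ⁻.
x=-1.34: |R|=0.2148
R=−1: 1+12/13x = −1+1/13x ⇒ -11/13x=2 ⇒ x=2/(-11/13)=-2.3636
Confirm numerically:
  x=-2.305: |R|=0.95786 <1
  x=-2.184: |R|=0.86986 <1
  x=-1.815: |R|=0.59264 <1
  x=-1.081: |R|=0.00199 <1
  x=-2.857: |R|=1.34225 >1
  x=-2.816: |R|=1.31462 >1
  x=-2.473: |R|=1.07775 >1
So |R|<1 on (-2.3636, 0).

z* = -2.3636.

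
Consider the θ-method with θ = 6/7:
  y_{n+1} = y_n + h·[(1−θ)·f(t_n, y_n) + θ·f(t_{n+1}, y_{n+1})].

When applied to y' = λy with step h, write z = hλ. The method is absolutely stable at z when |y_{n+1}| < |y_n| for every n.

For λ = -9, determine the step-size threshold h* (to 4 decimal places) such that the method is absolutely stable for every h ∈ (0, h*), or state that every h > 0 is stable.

interval (−∞, 0). Any h>0 works for λ=-9.

Set f=λy, z=hλ:
  y_{n+1} = y_n + z·[1/7·y_n + 6/7·y_{n+1}] ⇒ (1 − 6/7z)y_{n+1} = (1 + 1/7z)y_n
  R(z) = (1 + 1/7z)/(1 − 6/7z).

Find x<0 with |R(x)|<1.
x=-0.61: |R|=0.5994
x=-2: |R|=0.2632
x=-10: |R|=0.0448
x=-100: |R|=0.1532
θ=6/7≥1/2 ⇒ |1+1/7x|<|1−6/7x| ∀x<0 ⇒ unbounded interval.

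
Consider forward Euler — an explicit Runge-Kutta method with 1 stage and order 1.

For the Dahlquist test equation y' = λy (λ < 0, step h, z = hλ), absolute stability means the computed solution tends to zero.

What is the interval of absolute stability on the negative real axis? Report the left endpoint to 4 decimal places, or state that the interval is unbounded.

With y'=λy (z=hλ):
  order 1, 1-stage ⇒ R(z)=1+z
  (e.g. R(-1.3)=-0.30000, |R|=0.30000)

Find x<0 with |R(x)|<1.
x=-1.3: |R|=0.3000
|R(-2.23)|=1.2300 |R(-0.75)|=0.2500 |R(-0.51)|=0.4900
Bisect:
  x_lo=-2.6535 |R|=1.6535  x_hi=-0.2054 |R|=0.7946
  mid=-1.42945 |R|=0.42945 →hi
  mid=-2.04148 |R|=1.04148 →lo
  mid=-1.73547 |R|=0.73547 →hi
  mid=-1.88848 |R|=0.88848 →hi
  mid=-1.96498 |R|=0.96498 →hi
  mid=-2.00323 |R|=1.00323 →lo
  mid=-1.98411 |R|=0.98411 →hi
  mid=-1.99367 |R|=0.99367 →hi
  ...
  [-2.00009,-1.99995] ⇒ x*=-2.0000
Stable set (-2.0000, 0).

(-2.0000, 0).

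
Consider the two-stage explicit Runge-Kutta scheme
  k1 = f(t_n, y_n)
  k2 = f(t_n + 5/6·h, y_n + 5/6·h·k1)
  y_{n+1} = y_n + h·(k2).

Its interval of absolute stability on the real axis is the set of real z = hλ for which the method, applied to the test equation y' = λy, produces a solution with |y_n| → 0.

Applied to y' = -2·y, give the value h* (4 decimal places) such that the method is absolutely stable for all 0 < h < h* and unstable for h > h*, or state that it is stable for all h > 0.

(-1.2000,0); λ=-2 ⇒ h* = (6/5)/2 = 0.6000.

On y'=λy, z=hλ:
  k1=λy_n ⇒ h·k1=z·y_n;  k2=λ(1+5/6z)y_n ⇒ h·k2=z(1+5/6z)y_n
  y_{n+1}/y_n = 1 + z(1+5/6z) = 1 + z + 5/6z²
  R(z) = 1 + z + 5/6z².

Find x<0 with |R(x)|<1.
x=-0.94: |R|=0.7963
R=1: x+5/6x²=0 ⇒ x=−6/5=-1.2000; min R=1−1/(4·5/6)=0.7000>−1
Confirm numerically:
  x=-1.159: |R|=0.96040 <1
  x=-1.081: |R|=0.89280 <1
  x=-0.719: |R|=0.71180 <1
  x=-1.613: |R|=1.55514 >1
  x=-1.589: |R|=1.51510 >1
Stable set (-1.2000, 0).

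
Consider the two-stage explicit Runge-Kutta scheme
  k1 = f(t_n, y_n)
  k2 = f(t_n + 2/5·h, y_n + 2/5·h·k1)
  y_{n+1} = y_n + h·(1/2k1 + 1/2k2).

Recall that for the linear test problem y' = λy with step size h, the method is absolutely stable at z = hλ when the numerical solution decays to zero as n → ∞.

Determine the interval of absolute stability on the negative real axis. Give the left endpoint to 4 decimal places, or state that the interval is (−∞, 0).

z∈(-5.0000,0).

Set f=λy, z=hλ:
  k1=λy_n ⇒ h·k1=z·y_n;  k2=λ(1+2/5z)y_n ⇒ h·k2=z(1+2/5z)y_n
  y_{n+1}/y_n = 1 + 1/2z + 1/2z(1+2/5z) = 1 + z + 1/5z²
  R(z) = 1 + z + 1/5z².

Boundary: |R(x)|=1, x<0.
x=-1.36: |R|=0.0099
R=1: x+1/5x²=0 ⇒ x=−5=-5.0000; min R=1−1/(4·1/5)=-0.2500>−1
Confirm numerically:
  x=-4.754: |R|=0.76610 <1
  x=-3.857: |R|=0.11829 <1
  x=-3.063: |R|=0.18661 <1
  x=-5.352: |R|=1.37678 >1
  x=-5.240: |R|=1.25152 >1
Interval (-5.0000, 0).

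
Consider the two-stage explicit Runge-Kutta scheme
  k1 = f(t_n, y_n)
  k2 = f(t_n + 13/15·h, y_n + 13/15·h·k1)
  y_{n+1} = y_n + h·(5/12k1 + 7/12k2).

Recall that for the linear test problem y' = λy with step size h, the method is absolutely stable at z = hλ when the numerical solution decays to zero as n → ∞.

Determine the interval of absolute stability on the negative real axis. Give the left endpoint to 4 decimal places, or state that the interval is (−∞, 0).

z∈(-1.9780,0).

On y'=λy, z=hλ:
  k1=λy_n ⇒ h·k1=z·y_n;  k2=λ(1+13/15z)y_n ⇒ h·k2=z(1+13/15z)y_n
  y_{n+1}/y_n = 1 + 5/12z + 7/12z(1+13/15z) = 1 + z + 91/180z²
  ⇒ R(z) = 1 + z + 91/180z².

Solve |R(x)|<1 on ℝ⁻.
x=-1.56: |R|=0.6703
R=1: x+91/180x²=0 ⇒ x=−180/91=-1.9780; min R=1−1/(4·91/180)=0.5055>−1
Confirm numerically:
  x=-1.497: |R|=0.63595 <1
  x=-1.127: |R|=0.51512 <1
  x=-1.079: |R|=0.50959 <1
  x=-1.002: |R|=0.50558 <1
  x=-2.462: |R|=1.60240 >1
  x=-2.018: |R|=1.04079 >1
So |R|<1 on (-1.9780, 0).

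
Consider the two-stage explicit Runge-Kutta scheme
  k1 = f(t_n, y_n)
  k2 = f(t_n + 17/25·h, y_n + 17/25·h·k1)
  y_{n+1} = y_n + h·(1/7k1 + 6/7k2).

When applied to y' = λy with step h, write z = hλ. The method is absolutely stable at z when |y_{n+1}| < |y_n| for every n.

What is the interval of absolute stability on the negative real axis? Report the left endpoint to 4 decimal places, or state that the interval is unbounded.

z∈(-1.7157,0).

Test eqn y'=λy, z=hλ:
  k1=λy_n ⇒ h·k1=z·y_n;  k2=λ(1+17/25z)y_n ⇒ h·k2=z(1+17/25z)y_n
  y_{n+1}/y_n = 1 + 1/7z + 6/7z(1+17/25z) = 1 + z + 102/175z²
  R(z) = 1 + z + 102/175z².

Boundary: |R(x)|=1, x<0.
x=-0.58: |R|=0.6161
R=1: x+102/175x²=0 ⇒ x=−175/102=-1.7157; min R=1−1/(4·102/175)=0.5711>−1
Confirm numerically:
  x=-1.429: |R|=0.76122 <1
  x=-1.264: |R|=0.66723 <1
  x=-1.020: |R|=0.58640 <1
  x=-0.885: |R|=0.57151 <1
  x=-2.202: |R|=1.62416 >1
  x=-1.966: |R|=1.28683 >1
  x=-1.940: |R|=1.25364 >1
Stable set (-1.7157, 0).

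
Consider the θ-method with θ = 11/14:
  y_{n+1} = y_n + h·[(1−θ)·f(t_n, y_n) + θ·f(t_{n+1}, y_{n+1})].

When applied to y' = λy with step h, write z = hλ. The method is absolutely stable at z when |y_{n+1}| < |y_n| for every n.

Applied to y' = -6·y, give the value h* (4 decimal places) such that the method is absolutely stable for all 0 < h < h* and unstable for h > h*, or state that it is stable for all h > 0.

Test eqn y'=λy, z=hλ:
  y_{n+1} = y_n + z·[3/14·y_n + 11/14·y_{n+1}] ⇒ (1 − 11/14z)y_{n+1} = (1 + 3/14z)y_n
  Hence R(z) = (1 + 3/14z)/(1 − 11/14z).

Find x<0 with |R(x)|<1.
x=-0.9: |R|=0.4728
x=-2: |R|=0.2222
x=-10: |R|=0.1290
x=-100: |R|=0.2567
θ=11/14≥1/2 ⇒ |1+3/14x|<|1−11/14x| ∀x<0 ⇒ unbounded interval.

interval (−∞, 0). Any h>0 works for λ=-6.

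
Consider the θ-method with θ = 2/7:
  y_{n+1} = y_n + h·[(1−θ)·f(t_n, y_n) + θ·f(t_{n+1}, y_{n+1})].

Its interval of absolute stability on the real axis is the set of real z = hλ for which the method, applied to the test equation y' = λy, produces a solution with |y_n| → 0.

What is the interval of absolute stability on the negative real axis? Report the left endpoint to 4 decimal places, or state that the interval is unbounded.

Set f=λy, z=hλ:
  y_{n+1} = y_n + z·[5/7·y_n + 2/7·y_{n+1}] ⇒ (1 − 2/7z)y_{n+1} = (1 + 5/7z)y_n
  Hence R(z) = (1 + 5/7z)/(1 − 2/7z).

Solve |R(x)|<1 on ℝ⁻.
x=-0.71: |R|=0.4097
R=−1: 1+5/7x = −1+2/7x ⇒ -3/7x=2 ⇒ x=2/(-3/7)=-4.6667
Confirm numerically:
  x=-3.727: |R|=0.80497 <1
  x=-3.458: |R|=0.73944 <1
  x=-2.409: |R|=0.42689 <1
  x=-2.092: |R|=0.30937 <1
  x=-5.253: |R|=1.10048 >1
  x=-5.108: |R|=1.07691 >1
Interval (-4.6667, 0).

(-4.6667, 0).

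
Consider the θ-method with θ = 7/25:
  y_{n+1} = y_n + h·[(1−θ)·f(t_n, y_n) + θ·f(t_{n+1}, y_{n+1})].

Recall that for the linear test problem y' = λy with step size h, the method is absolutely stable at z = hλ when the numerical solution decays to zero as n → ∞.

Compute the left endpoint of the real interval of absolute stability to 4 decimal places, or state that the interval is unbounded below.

left endpoint -4.5455.

Test eqn y'=λy, z=hλ:
  y_{n+1} = y_n + z·[18/25·y_n + 7/25·y_{n+1}] ⇒ (1 − 7/25z)y_{n+1} = (1 + 18/25z)y_n
  ⇒ R(z) = (1 + 18/25z)/(1 − 7/25z).

Find x<0 with |R(x)|<1.
x=-0.77: |R|=0.3666
R=−1: 1+18/25x = −1+7/25x ⇒ -11/25x=2 ⇒ x=2/(-11/25)=-4.5455
Confirm numerically:
  x=-4.471: |R|=0.98545 <1
  x=-3.911: |R|=0.86675 <1
  x=-3.491: |R|=0.76538 <1
  x=-2.580: |R|=0.49791 <1
  x=-5.004: |R|=1.08403 >1
  x=-4.829: |R|=1.05304 >1
  x=-4.778: |R|=1.04377 >1
Interval (-4.5455, 0).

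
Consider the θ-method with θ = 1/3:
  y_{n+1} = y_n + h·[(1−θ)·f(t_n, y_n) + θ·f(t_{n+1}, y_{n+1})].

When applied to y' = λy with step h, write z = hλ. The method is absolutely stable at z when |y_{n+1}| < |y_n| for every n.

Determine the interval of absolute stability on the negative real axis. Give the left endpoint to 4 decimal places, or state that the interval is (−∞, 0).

(-6.0000, 0).

Set f=λy, z=hλ:
  y_{n+1} = y_n + z·[2/3·y_n + 1/3·y_{n+1}] ⇒ (1 − 1/3z)y_{n+1} = (1 + 2/3z)y_n
  R(z) = (1 + 2/3z)/(1 − 1/3z).

Solve |R(x)|<1 on ℝ⁻.
x=-1.43: |R|=0.0316
R=−1: 1+2/3x = −1+1/3x ⇒ -1/3x=2 ⇒ x=2/(-1/3)=-6.0000
Confirm numerically:
  x=-5.312: |R|=0.91723 <1
  x=-4.483: |R|=0.79727 <1
  x=-2.664: |R|=0.41102 <1
  x=-6.315: |R|=1.03382 >1
  x=-6.313: |R|=1.03361 >1
  x=-6.124: |R|=1.01359 >1
So |R|<1 on (-6.0000, 0).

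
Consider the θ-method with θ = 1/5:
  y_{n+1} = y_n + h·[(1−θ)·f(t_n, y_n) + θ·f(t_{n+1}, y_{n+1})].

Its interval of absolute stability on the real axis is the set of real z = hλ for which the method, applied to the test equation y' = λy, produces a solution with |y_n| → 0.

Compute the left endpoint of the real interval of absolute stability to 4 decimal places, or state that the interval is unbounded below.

left endpoint -3.3333.

Set f=λy, z=hλ:
  y_{n+1} = y_n + z·[4/5·y_n + 1/5·y_{n+1}] ⇒ (1 − 1/5z)y_{n+1} = (1 + 4/5z)y_n
  R(z) = (1 + 4/5z)/(1 − 1/5z).

Solve |R(x)|<1 on ℝ⁻.
x=-0.35: |R|=0.6729
R=−1: 1+4/5x = −1+1/5x ⇒ -3/5x=2 ⇒ x=2/(-3/5)=-3.3333
Confirm numerically:
  x=-3.191: |R|=0.94787 <1
  x=-3.018: |R|=0.88202 <1
  x=-2.095: |R|=0.47639 <1
  x=-3.877: |R|=1.18373 >1
  x=-3.783: |R|=1.15359 >1
Interval (-3.3333, 0).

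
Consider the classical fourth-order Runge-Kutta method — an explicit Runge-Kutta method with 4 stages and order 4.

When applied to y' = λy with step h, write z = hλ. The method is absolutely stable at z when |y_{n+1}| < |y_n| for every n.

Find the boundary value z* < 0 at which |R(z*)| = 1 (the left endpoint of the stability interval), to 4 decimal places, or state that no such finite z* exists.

On y'=λy, z=hλ:
  order 4, 4-stage ⇒ R(z)=1+z+z^2/2+z^3/6+z^4/24
  (e.g. R(-1.01)=0.37169, |R|=0.37169)

Solve |R(x)|<1 on ℝ⁻.
x=-1.01: |R|=0.3717
|R(-2.59)|=0.7433 |R(-2.14)|=0.3903 |R(-1.29)|=0.2997
Bisect:
  x_lo=-3.5607 |R|=2.9523  x_hi=-0.1489 |R|=0.8617
  mid=-1.85479 |R|=0.29498 →hi
  mid=-2.70775 |R|=0.88924 →hi
  mid=-3.13423 |R|=1.66680 →lo
  mid=-2.92099 |R|=1.22462 →lo
  mid=-2.81437 |R|=1.04473 →lo
  mid=-2.76106 |R|=0.96407 →hi
  mid=-2.78771 |R|=1.00365 →lo
  mid=-2.77438 |R|=0.98368 →hi
  mid=-2.78105 |R|=0.99362 →hi
  mid=-2.78438 |R|=0.99862 →hi
  ...
  [-2.78542,-2.78521] ⇒ x*=-2.7853
Stable set (-2.7853, 0).

left endpoint -2.7853.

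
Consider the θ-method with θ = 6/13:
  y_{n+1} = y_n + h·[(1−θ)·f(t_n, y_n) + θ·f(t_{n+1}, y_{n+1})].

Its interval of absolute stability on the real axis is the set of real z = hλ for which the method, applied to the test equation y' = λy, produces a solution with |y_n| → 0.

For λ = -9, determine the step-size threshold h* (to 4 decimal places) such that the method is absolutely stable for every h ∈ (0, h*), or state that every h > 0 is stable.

(-26.0000,0); λ=-9 ⇒ h* = (26)/9 = 2.8889.

Test eqn y'=λy, z=hλ:
  y_{n+1} = y_n + z·[7/13·y_n + 6/13·y_{n+1}] ⇒ (1 − 6/13z)y_{n+1} = (1 + 7/13z)y_n
  Hence R(z) = (1 + 7/13z)/(1 − 6/13z).

Boundary: |R(x)|=1, x<0.
x=-1.75: |R|=0.0319
R=−1: 1+7/13x = −1+6/13x ⇒ -1/13x=2 ⇒ x=2/(-1/13)=-26.0000
Confirm numerically:
  x=-24.688: |R|=0.99186 <1
  x=-20.803: |R|=0.96229 <1
  x=-19.350: |R|=0.94849 <1
  x=-26.312: |R|=1.00183 >1
  x=-26.226: |R|=1.00133 >1
Stable set (-26.0000, 0).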